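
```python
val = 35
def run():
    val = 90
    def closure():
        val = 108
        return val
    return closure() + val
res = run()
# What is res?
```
198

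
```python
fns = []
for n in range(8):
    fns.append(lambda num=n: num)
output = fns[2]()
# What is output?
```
2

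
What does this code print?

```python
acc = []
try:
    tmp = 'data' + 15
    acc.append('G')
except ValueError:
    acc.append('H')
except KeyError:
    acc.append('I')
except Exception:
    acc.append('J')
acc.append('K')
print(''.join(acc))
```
JK

TypeError not specifically caught, falls to Exception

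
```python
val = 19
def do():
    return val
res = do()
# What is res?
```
19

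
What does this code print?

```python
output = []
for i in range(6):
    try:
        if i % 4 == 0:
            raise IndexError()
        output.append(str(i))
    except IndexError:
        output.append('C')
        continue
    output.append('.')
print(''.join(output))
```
C1.2.3.C5.

continue in except skips rest of loop body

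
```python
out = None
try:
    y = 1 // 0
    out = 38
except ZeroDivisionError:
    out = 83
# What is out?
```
83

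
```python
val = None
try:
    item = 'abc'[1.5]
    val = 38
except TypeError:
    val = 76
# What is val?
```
76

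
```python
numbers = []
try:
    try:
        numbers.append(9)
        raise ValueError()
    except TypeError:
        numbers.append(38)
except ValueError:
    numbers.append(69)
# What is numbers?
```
[9, 69]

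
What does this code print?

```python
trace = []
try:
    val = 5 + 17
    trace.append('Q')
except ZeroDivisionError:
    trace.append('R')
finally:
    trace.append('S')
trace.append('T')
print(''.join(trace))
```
QST

finally runs after normal execution too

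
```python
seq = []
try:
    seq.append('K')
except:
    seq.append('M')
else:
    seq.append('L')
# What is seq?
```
['K', 'L']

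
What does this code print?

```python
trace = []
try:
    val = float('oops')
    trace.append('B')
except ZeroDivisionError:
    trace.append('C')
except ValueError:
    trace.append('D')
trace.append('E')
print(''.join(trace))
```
DE

ValueError is caught by its specific handler, not ZeroDivisionError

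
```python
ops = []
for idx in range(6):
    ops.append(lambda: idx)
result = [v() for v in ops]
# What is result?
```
[5, 5, 5, 5, 5, 5]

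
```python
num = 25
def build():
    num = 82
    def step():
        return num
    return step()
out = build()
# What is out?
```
82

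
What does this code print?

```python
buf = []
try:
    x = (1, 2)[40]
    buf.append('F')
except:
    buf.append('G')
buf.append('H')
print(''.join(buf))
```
GH

Exception raised in try, caught by bare except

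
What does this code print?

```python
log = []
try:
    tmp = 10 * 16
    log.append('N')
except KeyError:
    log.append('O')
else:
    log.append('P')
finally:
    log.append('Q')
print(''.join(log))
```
NPQ

else runs before finally when no exception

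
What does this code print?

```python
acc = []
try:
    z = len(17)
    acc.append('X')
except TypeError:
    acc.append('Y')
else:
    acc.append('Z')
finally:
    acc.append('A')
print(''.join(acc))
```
YA

Exception: except runs, else skipped, finally runs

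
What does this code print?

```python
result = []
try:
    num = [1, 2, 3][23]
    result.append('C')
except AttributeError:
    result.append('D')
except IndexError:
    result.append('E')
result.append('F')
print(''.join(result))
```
EF

IndexError is caught by its specific handler, not AttributeError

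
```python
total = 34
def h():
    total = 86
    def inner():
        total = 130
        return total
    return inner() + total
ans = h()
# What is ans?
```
216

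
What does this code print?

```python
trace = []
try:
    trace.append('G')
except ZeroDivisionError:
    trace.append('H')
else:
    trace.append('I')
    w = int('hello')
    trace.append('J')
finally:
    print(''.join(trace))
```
GI

Try succeeds, else appends 'I', ValueError in else is uncaught, finally prints before exception propagates ('J' never appended)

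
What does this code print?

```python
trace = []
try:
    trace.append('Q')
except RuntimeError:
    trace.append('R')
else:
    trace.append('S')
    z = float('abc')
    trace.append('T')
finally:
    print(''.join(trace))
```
QS

Try succeeds, else appends 'S', ValueError in else is uncaught, finally prints before exception propagates ('T' never appended)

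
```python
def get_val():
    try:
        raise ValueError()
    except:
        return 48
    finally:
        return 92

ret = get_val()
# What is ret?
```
92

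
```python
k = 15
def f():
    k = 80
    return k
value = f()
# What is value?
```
80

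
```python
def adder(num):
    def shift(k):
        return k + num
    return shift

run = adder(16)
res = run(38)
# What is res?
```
54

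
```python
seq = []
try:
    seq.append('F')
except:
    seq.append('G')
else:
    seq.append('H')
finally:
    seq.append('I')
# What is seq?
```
['F', 'H', 'I']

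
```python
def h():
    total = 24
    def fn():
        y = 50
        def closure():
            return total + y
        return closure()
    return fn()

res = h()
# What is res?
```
74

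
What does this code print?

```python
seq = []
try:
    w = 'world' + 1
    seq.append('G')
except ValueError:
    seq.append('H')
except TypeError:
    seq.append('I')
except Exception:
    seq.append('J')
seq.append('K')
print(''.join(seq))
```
IK

TypeError matches before generic Exception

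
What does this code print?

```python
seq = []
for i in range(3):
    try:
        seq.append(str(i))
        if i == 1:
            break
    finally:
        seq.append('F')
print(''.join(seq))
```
0F1F

finally runs even when breaking out of loop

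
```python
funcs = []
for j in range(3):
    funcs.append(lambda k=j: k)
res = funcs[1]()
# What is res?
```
1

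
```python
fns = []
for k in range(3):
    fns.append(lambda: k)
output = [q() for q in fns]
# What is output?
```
[2, 2, 2]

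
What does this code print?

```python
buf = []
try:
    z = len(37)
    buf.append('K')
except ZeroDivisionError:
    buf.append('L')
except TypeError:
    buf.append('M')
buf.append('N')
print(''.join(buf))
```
MN

TypeError is caught by its specific handler, not ZeroDivisionError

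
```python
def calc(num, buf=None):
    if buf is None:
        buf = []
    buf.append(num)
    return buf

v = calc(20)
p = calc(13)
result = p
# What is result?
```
[13]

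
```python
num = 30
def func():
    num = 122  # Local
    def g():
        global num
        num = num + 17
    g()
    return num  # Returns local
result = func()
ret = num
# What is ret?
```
47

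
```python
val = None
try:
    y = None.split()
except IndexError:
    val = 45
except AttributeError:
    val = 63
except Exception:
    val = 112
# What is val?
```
63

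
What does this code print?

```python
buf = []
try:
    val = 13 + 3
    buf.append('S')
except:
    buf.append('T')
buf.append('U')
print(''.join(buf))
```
SU

No exception, try block completes normally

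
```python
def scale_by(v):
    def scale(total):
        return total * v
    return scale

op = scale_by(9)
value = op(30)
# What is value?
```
270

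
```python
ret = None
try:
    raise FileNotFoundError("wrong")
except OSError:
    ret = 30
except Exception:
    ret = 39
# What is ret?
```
30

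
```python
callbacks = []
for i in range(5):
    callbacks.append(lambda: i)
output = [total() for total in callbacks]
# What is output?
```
[4, 4, 4, 4, 4]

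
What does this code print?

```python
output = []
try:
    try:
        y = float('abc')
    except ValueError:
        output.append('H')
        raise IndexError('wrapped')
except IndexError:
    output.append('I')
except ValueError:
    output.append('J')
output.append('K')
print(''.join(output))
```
HIK

IndexError raised and caught, original ValueError not re-raised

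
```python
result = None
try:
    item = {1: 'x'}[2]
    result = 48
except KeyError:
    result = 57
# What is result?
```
57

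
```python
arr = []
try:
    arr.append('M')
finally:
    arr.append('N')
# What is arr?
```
['M', 'N']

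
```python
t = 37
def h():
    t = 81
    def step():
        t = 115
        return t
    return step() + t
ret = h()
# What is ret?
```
196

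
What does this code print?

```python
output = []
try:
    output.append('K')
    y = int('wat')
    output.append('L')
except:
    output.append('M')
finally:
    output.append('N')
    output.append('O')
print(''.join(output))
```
KMNO

Code before exception runs, then except, then all of finally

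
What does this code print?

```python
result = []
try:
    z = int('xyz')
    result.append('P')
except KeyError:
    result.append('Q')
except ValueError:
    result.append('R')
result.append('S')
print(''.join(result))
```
RS

ValueError is caught by its specific handler, not KeyError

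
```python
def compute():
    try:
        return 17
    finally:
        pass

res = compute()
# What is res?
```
17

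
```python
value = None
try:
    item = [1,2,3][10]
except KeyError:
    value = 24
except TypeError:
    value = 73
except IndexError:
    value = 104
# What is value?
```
104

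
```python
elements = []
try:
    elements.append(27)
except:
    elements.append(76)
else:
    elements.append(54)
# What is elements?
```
[27, 54]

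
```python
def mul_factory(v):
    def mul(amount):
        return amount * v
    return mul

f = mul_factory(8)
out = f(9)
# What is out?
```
72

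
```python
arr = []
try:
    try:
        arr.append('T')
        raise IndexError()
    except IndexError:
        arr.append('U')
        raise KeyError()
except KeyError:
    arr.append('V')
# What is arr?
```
['T', 'U', 'V']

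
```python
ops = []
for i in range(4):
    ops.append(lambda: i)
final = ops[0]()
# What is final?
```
3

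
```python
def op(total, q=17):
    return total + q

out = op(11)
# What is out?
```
28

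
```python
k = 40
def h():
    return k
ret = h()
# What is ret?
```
40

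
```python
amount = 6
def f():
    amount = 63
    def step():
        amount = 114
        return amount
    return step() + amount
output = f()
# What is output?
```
177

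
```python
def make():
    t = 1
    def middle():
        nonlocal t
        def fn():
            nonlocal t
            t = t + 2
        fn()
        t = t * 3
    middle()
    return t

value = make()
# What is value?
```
9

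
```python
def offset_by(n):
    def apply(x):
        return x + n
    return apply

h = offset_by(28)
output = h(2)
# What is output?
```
30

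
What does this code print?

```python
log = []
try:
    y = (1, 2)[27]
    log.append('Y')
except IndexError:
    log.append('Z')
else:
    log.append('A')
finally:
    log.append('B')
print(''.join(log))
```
ZB

Exception: except runs, else skipped, finally runs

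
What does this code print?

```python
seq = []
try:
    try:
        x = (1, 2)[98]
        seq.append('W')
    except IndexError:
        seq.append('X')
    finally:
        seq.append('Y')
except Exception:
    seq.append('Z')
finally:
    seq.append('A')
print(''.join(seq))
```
XYA

Both finally blocks run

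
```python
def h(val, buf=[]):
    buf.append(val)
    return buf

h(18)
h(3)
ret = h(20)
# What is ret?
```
[18, 3, 20]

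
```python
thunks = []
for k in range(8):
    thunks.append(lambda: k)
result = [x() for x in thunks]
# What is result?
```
[7, 7, 7, 7, 7, 7, 7, 7]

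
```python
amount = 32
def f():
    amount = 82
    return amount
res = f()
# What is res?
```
82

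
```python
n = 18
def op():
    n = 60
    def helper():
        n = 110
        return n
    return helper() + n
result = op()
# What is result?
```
170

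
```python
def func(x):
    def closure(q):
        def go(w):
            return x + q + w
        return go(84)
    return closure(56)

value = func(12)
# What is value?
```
152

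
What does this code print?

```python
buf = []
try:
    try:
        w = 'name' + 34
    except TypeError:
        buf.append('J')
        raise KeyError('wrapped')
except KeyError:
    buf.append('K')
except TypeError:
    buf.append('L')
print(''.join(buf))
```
JK

New KeyError raised, caught by outer KeyError handler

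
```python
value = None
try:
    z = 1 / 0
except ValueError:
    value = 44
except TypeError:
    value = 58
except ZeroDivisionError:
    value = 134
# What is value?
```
134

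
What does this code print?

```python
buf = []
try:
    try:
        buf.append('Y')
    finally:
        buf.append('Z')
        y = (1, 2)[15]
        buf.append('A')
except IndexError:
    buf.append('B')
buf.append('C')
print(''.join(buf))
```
YZBC

Exception in inner finally caught by outer except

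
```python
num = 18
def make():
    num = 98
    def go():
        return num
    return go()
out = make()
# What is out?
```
98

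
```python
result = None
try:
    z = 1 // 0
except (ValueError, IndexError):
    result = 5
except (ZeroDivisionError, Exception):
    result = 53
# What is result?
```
53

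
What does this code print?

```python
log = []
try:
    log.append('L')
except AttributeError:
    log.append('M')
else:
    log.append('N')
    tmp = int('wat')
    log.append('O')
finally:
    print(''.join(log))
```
LN

Try succeeds, else appends 'N', ValueError in else is uncaught, finally prints before exception propagates ('O' never appended)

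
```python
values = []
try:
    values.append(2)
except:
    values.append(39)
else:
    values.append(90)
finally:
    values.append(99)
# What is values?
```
[2, 90, 99]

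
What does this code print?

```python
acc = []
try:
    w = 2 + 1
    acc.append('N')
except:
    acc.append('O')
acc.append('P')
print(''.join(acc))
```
NP

No exception, try block completes normally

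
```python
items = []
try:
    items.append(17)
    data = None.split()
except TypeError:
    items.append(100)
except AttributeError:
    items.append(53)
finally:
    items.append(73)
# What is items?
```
[17, 53, 73]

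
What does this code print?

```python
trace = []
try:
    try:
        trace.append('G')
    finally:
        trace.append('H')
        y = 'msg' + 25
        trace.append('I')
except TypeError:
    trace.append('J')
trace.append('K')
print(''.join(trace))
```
GHJK

Exception in inner finally caught by outer except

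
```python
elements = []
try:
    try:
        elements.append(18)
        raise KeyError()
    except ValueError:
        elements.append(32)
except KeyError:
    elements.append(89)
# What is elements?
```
[18, 89]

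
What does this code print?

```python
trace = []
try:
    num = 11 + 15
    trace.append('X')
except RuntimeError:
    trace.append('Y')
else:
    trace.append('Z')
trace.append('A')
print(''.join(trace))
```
XZA

else block runs when no exception occurs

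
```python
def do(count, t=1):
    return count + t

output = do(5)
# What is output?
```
6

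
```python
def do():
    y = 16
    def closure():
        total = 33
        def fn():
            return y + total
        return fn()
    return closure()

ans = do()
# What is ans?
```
49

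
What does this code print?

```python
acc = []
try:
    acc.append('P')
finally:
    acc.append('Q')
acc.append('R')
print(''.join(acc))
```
PQR

try/finally without except, no exception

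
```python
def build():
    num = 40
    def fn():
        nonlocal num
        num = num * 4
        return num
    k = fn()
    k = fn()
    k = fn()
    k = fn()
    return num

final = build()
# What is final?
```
10240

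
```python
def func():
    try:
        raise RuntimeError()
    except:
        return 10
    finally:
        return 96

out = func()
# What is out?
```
96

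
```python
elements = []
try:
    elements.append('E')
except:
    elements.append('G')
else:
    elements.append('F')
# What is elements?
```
['E', 'F']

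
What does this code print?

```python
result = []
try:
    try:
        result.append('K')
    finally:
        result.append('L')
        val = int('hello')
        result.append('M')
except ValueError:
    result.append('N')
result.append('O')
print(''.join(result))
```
KLNO

Exception in inner finally caught by outer except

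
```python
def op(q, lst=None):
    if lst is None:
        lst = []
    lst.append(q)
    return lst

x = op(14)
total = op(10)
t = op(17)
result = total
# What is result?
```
[10]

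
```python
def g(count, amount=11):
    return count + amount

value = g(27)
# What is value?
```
38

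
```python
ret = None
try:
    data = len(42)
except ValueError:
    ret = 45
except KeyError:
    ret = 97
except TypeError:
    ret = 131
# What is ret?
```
131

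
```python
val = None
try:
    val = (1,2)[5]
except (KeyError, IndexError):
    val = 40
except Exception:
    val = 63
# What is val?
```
40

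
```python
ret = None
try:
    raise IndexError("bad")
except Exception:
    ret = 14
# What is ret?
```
14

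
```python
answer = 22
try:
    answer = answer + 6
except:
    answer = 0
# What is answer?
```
28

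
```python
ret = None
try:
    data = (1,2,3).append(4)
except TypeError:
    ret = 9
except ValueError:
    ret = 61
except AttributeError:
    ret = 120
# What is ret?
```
120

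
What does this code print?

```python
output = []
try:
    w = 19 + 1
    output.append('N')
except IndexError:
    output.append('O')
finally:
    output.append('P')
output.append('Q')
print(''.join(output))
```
NPQ

finally runs after normal execution too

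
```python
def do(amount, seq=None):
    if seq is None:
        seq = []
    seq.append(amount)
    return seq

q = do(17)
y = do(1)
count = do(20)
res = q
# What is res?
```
[17]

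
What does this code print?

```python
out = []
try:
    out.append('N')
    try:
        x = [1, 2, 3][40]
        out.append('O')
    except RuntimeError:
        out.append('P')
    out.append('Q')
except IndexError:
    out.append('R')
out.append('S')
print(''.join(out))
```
NRS

Inner handler doesn't match, propagates to outer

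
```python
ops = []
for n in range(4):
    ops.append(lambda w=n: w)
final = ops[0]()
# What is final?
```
0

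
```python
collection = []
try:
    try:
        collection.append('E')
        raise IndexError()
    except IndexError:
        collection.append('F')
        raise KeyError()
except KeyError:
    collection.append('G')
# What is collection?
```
['E', 'F', 'G']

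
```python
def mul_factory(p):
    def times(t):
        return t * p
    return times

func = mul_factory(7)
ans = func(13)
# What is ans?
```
91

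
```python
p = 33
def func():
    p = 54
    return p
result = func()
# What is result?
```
54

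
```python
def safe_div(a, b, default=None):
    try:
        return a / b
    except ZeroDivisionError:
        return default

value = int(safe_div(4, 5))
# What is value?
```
0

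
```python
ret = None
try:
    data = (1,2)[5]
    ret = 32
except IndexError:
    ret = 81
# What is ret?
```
81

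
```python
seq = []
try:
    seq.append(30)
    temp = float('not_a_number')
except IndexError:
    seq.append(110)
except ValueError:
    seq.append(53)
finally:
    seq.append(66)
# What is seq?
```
[30, 53, 66]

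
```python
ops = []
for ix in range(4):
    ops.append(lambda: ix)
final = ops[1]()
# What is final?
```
3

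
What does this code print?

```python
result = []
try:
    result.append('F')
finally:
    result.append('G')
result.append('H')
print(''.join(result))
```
FGH

try/finally without except, no exception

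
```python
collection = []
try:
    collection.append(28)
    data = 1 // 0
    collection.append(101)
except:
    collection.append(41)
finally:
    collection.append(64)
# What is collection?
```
[28, 41, 64]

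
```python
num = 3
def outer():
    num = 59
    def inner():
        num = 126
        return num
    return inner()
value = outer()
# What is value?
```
126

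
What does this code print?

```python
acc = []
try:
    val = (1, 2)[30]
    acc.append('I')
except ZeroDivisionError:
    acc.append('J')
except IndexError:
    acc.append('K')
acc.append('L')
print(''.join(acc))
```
KL

IndexError is caught by its specific handler, not ZeroDivisionError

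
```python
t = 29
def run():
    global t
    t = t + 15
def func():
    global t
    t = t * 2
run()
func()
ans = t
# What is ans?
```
88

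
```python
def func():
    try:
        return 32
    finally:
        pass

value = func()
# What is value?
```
32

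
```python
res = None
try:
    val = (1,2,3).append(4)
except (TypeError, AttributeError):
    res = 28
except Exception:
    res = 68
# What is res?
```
28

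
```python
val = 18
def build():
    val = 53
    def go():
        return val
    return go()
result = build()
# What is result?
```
53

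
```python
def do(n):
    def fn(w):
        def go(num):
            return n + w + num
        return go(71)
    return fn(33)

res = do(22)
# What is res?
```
126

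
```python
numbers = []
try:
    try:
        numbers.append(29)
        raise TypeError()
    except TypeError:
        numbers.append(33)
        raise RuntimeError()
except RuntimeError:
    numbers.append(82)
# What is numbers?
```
[29, 33, 82]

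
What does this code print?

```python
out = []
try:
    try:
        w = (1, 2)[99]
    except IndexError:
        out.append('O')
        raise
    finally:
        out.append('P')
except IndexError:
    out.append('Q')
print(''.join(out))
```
OPQ

finally runs before re-raised exception propagates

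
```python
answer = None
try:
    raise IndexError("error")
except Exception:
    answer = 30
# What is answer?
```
30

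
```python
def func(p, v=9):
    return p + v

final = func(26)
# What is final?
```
35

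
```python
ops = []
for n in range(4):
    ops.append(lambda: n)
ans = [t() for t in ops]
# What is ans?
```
[3, 3, 3, 3]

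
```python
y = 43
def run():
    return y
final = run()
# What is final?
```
43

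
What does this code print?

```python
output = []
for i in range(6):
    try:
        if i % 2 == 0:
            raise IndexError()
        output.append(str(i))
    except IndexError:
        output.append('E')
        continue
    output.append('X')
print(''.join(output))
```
E1XE3XE5X

continue in except skips rest of loop body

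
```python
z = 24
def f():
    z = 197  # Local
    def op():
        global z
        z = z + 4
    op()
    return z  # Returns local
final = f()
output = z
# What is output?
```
28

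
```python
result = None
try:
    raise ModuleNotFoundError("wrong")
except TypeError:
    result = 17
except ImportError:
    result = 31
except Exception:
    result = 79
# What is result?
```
31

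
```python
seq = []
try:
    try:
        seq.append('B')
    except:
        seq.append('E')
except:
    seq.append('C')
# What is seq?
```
['B']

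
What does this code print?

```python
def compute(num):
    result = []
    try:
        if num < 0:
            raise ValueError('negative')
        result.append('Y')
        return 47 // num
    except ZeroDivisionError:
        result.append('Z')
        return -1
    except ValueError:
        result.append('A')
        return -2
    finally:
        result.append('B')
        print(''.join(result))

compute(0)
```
YZB

num=0 causes ZeroDivisionError, caught, finally prints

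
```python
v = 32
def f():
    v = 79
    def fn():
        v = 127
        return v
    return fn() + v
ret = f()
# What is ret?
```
206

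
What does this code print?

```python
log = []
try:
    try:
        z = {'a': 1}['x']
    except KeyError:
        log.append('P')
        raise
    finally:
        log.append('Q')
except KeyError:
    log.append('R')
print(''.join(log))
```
PQR

finally runs before re-raised exception propagates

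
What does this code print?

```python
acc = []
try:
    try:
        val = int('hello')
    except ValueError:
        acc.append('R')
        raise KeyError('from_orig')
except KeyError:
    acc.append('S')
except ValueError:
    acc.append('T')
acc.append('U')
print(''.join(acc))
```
RSU

KeyError raised and caught, original ValueError not re-raised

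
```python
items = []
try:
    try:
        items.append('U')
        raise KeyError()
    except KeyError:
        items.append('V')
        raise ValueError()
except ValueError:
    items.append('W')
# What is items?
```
['U', 'V', 'W']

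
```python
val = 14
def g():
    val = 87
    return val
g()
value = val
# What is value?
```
14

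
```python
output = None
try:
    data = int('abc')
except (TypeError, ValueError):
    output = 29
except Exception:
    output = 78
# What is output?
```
29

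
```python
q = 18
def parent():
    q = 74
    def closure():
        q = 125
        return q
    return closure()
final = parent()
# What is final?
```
125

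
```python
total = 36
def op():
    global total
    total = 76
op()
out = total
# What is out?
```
76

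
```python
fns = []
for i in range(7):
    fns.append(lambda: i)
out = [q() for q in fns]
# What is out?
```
[6, 6, 6, 6, 6, 6, 6]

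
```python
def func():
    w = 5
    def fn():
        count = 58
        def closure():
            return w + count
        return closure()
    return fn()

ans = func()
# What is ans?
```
63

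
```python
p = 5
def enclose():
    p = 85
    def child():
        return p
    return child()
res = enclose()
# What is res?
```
85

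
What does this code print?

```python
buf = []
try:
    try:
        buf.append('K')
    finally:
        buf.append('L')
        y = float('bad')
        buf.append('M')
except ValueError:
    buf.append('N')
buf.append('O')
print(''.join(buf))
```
KLNO

Exception in inner finally caught by outer except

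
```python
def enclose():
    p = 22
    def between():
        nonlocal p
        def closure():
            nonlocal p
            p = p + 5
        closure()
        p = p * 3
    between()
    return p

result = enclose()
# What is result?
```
81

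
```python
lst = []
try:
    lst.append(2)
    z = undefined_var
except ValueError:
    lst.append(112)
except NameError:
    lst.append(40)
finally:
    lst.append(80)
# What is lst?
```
[2, 40, 80]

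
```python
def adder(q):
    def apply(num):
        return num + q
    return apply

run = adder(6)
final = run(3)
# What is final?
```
9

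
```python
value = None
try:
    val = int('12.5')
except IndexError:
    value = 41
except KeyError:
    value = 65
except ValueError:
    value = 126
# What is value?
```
126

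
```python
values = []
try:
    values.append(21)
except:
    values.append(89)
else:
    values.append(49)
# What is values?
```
[21, 49]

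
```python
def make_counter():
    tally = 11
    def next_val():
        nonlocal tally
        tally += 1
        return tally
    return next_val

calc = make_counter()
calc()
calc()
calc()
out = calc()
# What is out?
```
15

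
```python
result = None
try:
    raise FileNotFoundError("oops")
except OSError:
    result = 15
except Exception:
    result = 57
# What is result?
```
15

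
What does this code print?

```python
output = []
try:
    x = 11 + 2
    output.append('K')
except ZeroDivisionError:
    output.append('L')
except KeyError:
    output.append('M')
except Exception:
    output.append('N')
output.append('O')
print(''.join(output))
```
KO

No exception, try block completes normally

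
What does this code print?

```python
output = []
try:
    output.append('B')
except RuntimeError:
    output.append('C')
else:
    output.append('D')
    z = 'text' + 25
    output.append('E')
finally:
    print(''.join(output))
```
BD

Try succeeds, else appends 'D', TypeError in else is uncaught, finally prints before exception propagates ('E' never appended)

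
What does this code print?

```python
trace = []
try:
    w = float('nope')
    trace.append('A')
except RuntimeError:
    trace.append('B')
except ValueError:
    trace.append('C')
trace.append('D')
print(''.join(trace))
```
CD

ValueError is caught by its specific handler, not RuntimeError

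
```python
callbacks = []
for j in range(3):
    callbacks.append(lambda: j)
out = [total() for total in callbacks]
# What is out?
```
[2, 2, 2]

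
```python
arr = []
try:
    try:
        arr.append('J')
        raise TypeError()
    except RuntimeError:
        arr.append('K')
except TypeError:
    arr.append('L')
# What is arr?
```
['J', 'L']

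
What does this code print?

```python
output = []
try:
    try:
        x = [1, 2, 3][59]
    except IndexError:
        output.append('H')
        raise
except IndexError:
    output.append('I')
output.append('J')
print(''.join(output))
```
HIJ

raise without argument re-raises current exception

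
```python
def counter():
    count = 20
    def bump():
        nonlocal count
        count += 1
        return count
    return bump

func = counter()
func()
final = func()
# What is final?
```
22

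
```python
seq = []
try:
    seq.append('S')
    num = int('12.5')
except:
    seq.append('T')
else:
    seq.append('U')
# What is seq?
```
['S', 'T']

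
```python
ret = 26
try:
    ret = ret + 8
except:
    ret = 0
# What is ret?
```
34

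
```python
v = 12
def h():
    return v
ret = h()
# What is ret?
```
12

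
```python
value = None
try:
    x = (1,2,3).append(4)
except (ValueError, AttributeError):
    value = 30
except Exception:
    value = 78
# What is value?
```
30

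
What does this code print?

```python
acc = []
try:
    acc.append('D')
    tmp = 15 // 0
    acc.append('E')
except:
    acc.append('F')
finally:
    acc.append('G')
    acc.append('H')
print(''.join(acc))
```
DFGH

Code before exception runs, then except, then all of finally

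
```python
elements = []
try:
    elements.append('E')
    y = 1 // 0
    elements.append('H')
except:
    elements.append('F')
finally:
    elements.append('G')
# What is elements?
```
['E', 'F', 'G']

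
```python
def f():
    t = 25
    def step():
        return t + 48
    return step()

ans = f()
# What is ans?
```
73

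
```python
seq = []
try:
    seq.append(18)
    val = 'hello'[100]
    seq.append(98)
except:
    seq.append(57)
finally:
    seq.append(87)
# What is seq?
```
[18, 57, 87]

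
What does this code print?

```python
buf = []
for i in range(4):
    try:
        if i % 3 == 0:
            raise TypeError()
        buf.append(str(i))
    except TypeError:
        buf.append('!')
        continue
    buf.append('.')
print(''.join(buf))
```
!1.2.!

continue in except skips rest of loop body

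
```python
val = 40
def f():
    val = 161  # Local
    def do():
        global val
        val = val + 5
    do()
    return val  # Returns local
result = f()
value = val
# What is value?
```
45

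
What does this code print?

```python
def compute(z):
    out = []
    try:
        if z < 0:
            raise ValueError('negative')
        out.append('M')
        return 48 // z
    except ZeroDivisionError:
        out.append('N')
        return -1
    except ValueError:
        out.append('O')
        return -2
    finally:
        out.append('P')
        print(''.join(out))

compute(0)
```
MNP

z=0 causes ZeroDivisionError, caught, finally prints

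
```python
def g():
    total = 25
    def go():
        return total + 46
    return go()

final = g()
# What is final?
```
71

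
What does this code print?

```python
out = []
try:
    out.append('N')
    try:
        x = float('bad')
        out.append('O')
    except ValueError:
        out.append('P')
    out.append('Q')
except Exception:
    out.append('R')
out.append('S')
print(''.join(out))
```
NPQS

Inner exception caught by inner handler, outer continues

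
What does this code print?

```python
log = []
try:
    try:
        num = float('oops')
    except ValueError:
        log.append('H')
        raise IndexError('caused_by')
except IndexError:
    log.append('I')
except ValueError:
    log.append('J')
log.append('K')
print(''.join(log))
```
HIK

IndexError raised and caught, original ValueError not re-raised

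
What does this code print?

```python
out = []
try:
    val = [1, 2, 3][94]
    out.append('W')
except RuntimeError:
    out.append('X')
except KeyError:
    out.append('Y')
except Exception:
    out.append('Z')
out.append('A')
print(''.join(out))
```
ZA

IndexError not specifically caught, falls to Exception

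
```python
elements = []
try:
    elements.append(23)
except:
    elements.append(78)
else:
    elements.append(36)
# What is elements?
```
[23, 36]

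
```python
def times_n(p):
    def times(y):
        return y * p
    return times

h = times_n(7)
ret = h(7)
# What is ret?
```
49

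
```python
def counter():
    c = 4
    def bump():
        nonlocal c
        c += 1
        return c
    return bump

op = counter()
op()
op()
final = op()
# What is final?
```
7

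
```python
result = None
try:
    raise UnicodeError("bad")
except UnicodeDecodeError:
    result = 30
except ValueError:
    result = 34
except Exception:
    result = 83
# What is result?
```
34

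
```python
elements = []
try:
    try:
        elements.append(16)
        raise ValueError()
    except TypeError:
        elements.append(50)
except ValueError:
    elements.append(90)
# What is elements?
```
[16, 90]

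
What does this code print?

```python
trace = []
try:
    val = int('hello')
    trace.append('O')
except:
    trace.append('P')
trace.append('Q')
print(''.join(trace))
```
PQ

Exception raised in try, caught by bare except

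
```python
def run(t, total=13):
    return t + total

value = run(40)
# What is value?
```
53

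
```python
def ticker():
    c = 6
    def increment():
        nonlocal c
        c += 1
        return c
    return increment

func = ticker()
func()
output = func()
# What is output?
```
8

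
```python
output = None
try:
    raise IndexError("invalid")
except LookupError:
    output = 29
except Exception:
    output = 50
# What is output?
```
29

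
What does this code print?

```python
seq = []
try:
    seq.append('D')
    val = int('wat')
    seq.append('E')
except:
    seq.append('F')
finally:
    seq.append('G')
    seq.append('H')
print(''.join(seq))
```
DFGH

Code before exception runs, then except, then all of finally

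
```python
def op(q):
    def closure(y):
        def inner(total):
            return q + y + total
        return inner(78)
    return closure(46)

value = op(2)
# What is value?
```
126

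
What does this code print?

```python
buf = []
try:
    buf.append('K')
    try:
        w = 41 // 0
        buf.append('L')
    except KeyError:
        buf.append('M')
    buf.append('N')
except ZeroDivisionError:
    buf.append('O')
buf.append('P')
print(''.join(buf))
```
KOP

Inner handler doesn't match, propagates to outer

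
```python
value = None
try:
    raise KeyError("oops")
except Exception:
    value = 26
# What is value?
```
26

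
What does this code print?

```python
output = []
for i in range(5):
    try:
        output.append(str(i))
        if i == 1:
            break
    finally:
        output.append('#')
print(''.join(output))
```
0#1#

finally runs even when breaking out of loop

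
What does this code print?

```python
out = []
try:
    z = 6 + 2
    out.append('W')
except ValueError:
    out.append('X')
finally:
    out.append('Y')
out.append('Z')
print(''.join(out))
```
WYZ

finally runs after normal execution too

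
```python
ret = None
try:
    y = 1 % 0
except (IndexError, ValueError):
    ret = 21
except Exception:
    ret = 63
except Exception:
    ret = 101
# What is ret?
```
63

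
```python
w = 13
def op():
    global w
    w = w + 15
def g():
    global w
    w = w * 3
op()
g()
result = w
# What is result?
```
84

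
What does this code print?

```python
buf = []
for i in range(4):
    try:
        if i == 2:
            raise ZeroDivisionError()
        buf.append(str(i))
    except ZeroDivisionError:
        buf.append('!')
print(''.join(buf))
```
01!3

Exception on i=2 caught, loop continues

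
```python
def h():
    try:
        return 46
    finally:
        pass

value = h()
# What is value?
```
46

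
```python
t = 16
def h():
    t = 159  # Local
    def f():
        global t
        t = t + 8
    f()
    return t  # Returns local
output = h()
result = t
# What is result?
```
24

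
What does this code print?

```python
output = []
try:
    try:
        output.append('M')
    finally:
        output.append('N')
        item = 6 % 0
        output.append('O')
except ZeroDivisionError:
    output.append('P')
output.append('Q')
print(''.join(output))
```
MNPQ

Exception in inner finally caught by outer except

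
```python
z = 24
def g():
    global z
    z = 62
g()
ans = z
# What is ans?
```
62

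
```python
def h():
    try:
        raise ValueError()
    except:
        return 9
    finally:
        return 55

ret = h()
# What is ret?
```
55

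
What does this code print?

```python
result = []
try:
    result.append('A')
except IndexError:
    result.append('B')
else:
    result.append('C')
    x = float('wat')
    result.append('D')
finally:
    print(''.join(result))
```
AC

Try succeeds, else appends 'C', ValueError in else is uncaught, finally prints before exception propagates ('D' never appended)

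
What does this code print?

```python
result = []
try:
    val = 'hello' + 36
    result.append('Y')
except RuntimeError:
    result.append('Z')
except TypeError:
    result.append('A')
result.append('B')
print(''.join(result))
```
AB

TypeError is caught by its specific handler, not RuntimeError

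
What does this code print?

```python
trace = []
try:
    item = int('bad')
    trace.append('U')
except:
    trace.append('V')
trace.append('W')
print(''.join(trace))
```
VW

Exception raised in try, caught by bare except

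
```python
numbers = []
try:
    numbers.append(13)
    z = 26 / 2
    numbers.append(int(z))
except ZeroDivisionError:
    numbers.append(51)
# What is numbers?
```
[13, 13]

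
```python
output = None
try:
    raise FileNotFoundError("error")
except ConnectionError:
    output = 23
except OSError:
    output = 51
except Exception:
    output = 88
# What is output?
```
51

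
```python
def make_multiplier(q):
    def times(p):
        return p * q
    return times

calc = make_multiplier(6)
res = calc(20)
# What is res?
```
120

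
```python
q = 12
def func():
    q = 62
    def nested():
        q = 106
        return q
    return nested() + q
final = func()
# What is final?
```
168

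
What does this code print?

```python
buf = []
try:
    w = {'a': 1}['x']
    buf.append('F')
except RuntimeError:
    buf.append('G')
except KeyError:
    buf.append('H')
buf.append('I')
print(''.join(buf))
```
HI

KeyError is caught by its specific handler, not RuntimeError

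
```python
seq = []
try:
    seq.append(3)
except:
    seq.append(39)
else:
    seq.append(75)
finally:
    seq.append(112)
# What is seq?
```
[3, 75, 112]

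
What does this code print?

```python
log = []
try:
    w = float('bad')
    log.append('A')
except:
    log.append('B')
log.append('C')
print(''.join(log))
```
BC

Exception raised in try, caught by bare except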